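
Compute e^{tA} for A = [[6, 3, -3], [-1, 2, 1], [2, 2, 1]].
A has Jordan form J = [[3, 1, 0], [0, 3, 0], [0, 0, 3]] with A = PJP^{-1}, so e^{tA} = P e^{tJ} P^{-1}.

For a Jordan block J_k(λ), e^{tJ_k(λ)} = e^{λt} · (I + tN + t^2 N^2/2! + ... + t^{k-1} N^{k-1}/(k-1)!) where N is the nilpotent superdiagonal part.

Assembling the blocks and conjugating back gives the entries of e^{tA} as shown above.

e^{tA} = [[(3*t + 1)*e^{3*t}, 3*t*e^{3*t}, -3*t*e^{3*t}], [-t*e^{3*t}, (1 - t)*e^{3*t}, t*e^{3*t}], [2*t*e^{3*t}, 2*t*e^{3*t}, (1 - 2*t)*e^{3*t}]]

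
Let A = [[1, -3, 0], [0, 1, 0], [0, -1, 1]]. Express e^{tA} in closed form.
A has Jordan form J = [[1, 1, 0], [0, 1, 0], [0, 0, 1]] with A = PJP^{-1}, so e^{tA} = P e^{tJ} P^{-1}.

For a Jordan block J_k(λ), e^{tJ_k(λ)} = e^{λt} · (I + tN + t^2 N^2/2! + ... + t^{k-1} N^{k-1}/(k-1)!) where N is the nilpotent superdiagonal part.

Assembling the blocks and conjugating back gives the entries of e^{tA} as shown above.

e^{tA} = [[e^{t}, -3*t*e^{t}, 0], [0, e^{t}, 0], [0, -t*e^{t}, e^{t}]]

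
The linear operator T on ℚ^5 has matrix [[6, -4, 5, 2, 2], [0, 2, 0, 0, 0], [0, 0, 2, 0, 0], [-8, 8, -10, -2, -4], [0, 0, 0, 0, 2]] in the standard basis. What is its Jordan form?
The characteristic polynomial is det(xI - A) = (x - 2)^5, so the eigenvalues are 2 (algebraic multiplicity 5).

For λ = 2: rank(A - 2I) = 1, rank((A - 2I)^2) = 0. The eigenspace has dimension 5 - 1 = 4, so there are 4 Jordan blocks; the rank sequence gives block sizes [2, 1, 1, 1].

Assembling the blocks gives the Jordan form J above.

J = [[2, 1, 0, 0, 0], [0, 2, 0, 0, 0], [0, 0, 2, 0, 0], [0, 0, 0, 2, 0], [0, 0, 0, 0, 2]]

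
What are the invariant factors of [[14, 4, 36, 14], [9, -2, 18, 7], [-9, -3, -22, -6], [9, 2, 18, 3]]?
x + 4, (x - 5)(x + 4)^2

The Jordan structure of A has elementary divisors (x + 4)^2, (x + 4), (x - 5). Arranging the block sizes at each eigenvalue in decreasing order and taking row products gives the invariant factors.

Invariant factors (smallest first, each dividing the next): x + 4, (x - 5)(x + 4)^2.

Check: the last factor (x - 5)(x + 4)^2 is the minimal polynomial, and the product (x - 5)(x + 4)^3 is the characteristic polynomial.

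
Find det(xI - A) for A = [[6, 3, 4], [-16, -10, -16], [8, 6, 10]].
xI - A = [[x - 6, -3, -4], [16, x + 10, 16], [-8, -6, x - 10]].

Expanding det(xI - A) along the first row:
det(xI - A) = + (x - 6)·det([[x + 10, 16], [-6, x - 10]]) - (-3)·det([[16, 16], [-8, x - 10]]) + (-4)·det([[16, x + 10], [-8, -6]]).

Evaluating gives χ_A(x) = x^3 - 6x^2 + 12x - 8 = (x - 2)^3.

χ_A(x) = (x - 2)^3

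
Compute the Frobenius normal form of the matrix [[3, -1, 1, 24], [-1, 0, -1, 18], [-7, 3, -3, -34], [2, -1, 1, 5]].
The invariant factors of A (the non-unit diagonal entries of the Smith normal form of xI - A over ℚ[x]) are x(x - 5)(x^2 + 4), each dividing the next. The characteristic polynomial is their product, x(x - 5)(x^2 + 4).

The rational canonical form is the block-diagonal matrix of companion matrices C(f_i):
R = [[0, 0, 0, 0], [1, 0, 0, 20], [0, 1, 0, -4], [0, 0, 1, 5]].

Note the characteristic polynomial does not split into linear factors over ℚ, so A has no Jordan form over ℚ; the rational canonical form exists over any field.

R = [[0, 0, 0, 0], [1, 0, 0, 20], [0, 1, 0, -4], [0, 0, 1, 5]]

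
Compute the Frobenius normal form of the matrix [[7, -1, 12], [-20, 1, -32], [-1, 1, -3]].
The invariant factors of A (the non-unit diagonal entries of the Smith normal form of xI - A over ℚ[x]) are (x - 3)(x - 1)^2, each dividing the next. The characteristic polynomial is their product, (x - 3)(x - 1)^2.

The rational canonical form is the block-diagonal matrix of companion matrices C(f_i):
R = [[0, 0, 3], [1, 0, -7], [0, 1, 5]].

R = [[0, 0, 3], [1, 0, -7], [0, 1, 5]]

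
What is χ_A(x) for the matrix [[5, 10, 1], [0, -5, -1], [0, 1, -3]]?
xI - A = [[x - 5, -10, -1], [0, x + 5, 1], [0, -1, x + 3]].

Expanding det(xI - A) along the first row:
det(xI - A) = + (x - 5)·det([[x + 5, 1], [-1, x + 3]]) - (-10)·det([[0, 1], [0, x + 3]]) + (-1)·det([[0, x + 5], [0, -1]]).

Evaluating gives χ_A(x) = x^3 + 3x^2 - 24x - 80 = (x - 5)(x + 4)^2.

χ_A(x) = (x - 5)(x + 4)^2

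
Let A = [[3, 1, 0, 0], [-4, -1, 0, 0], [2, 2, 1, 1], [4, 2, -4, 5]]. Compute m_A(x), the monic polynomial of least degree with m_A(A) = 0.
The characteristic polynomial factors as (x - 3)^2(x - 1)^2. The minimal polynomial is ∏(x - λ)^{k_λ} where k_λ is the size of the largest Jordan block at λ.

For λ = 1: rank(A - I) = 3, and the largest Jordan block has size 2 (the smallest k with rank((A - I)^k) = rank((A - I)^(k+1))).
For λ = 3: rank(A - 3I) = 3, and the largest Jordan block has size 2 (the smallest k with rank((A - 3I)^k) = rank((A - 3I)^(k+1))).

So m_A(x) = (x - 3)^2(x - 1)^2.

m_A(x) = (x - 3)^2(x - 1)^2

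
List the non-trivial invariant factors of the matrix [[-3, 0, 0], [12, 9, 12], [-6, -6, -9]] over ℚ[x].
x + 3, (x - 3)(x + 3)

The Jordan structure of A has elementary divisors (x + 3), (x + 3), (x - 3). Arranging the block sizes at each eigenvalue in decreasing order and taking row products gives the invariant factors.

Invariant factors (smallest first, each dividing the next): x + 3, (x - 3)(x + 3).

Check: the last factor (x - 3)(x + 3) is the minimal polynomial, and the product (x - 3)(x + 3)^2 is the characteristic polynomial.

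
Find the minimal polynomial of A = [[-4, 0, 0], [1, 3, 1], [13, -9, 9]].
The characteristic polynomial factors as (x - 6)^2(x + 4). The minimal polynomial is ∏(x - λ)^{k_λ} where k_λ is the size of the largest Jordan block at λ.

For λ = -4: rank(A + 4I) = 2, and the largest Jordan block has size 1 (the smallest k with rank((A + 4I)^k) = rank((A + 4I)^(k+1))).
For λ = 6: rank(A - 6I) = 2, and the largest Jordan block has size 2 (the smallest k with rank((A - 6I)^k) = rank((A - 6I)^(k+1))).

So m_A(x) = (x - 6)^2(x + 4).

m_A(x) = (x - 6)^2(x + 4)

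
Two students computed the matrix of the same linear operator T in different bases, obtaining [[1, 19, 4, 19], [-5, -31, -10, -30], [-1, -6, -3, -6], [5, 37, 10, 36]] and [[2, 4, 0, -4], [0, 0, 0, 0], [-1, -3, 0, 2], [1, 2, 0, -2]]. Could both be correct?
No.

trace(A) = 3 but trace(B) = 0. The trace is a similarity invariant, so A and B are not similar.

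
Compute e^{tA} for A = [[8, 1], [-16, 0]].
e^{tA} = [[(4*t + 1)*e^{4*t}, t*e^{4*t}], [-16*t*e^{4*t}, (1 - 4*t)*e^{4*t}]]

A has Jordan form J = [[4, 1], [0, 4]] with A = PJP^{-1}, so e^{tA} = P e^{tJ} P^{-1}.

For a Jordan block J_k(λ), e^{tJ_k(λ)} = e^{λt} · (I + tN + t^2 N^2/2! + ... + t^{k-1} N^{k-1}/(k-1)!) where N is the nilpotent superdiagonal part.

Assembling the blocks and conjugating back gives the entries of e^{tA} as shown above.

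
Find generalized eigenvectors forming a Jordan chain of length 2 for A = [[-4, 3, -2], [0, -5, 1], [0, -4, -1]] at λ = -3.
We seek v_1 ∈ ker((A + 3I)^2) \ ker(A + 3I), then set v_{i+1} = (A + 3I) v_i.

One such chain is v_1 = [[0, 1, 1]]^T, v_2 = [[1, -1, -2]]^T. Check: (A + 3I) v_2 = [[0, 0, 0]]^T = 0.

v_1 = [[0, 1, 1]]^T, v_2 = [[1, -1, -2]]^T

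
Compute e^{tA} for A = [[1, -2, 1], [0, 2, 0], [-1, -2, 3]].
A has Jordan form J = [[2, 1, 0], [0, 2, 0], [0, 0, 2]] with A = PJP^{-1}, so e^{tA} = P e^{tJ} P^{-1}.

For a Jordan block J_k(λ), e^{tJ_k(λ)} = e^{λt} · (I + tN + t^2 N^2/2! + ... + t^{k-1} N^{k-1}/(k-1)!) where N is the nilpotent superdiagonal part.

Assembling the blocks and conjugating back gives the entries of e^{tA} as shown above.

e^{tA} = [[(1 - t)*e^{2*t}, -2*t*e^{2*t}, t*e^{2*t}], [0, e^{2*t}, 0], [-t*e^{2*t}, -2*t*e^{2*t}, (t + 1)*e^{2*t}]]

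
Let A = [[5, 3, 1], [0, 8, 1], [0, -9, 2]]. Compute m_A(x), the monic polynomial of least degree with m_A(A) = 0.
The characteristic polynomial factors as (x - 5)^3. The minimal polynomial is ∏(x - λ)^{k_λ} where k_λ is the size of the largest Jordan block at λ.

For λ = 5: rank(A - 5I) = 1, and the largest Jordan block has size 2 (the smallest k with rank((A - 5I)^k) = rank((A - 5I)^(k+1))).

So m_A(x) = (x - 5)^2.

m_A(x) = (x - 5)^2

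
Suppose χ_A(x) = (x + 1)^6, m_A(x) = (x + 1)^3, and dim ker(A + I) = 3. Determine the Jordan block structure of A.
λ = -1: algebraic multiplicity 6 (exponent in χ_A), largest block size 3 (exponent in m_A), 3 blocks (geometric multiplicity). These force block sizes [3, 2, 1].

Jordan blocks: (-1, 3), (-1, 2), (-1, 1)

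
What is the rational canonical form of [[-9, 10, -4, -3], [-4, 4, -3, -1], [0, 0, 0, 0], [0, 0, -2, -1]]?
The invariant factors of A (the non-unit diagonal entries of the Smith normal form of xI - A over ℚ[x]) are x(x + 1)^2(x + 4), each dividing the next. The characteristic polynomial is their product, x(x + 1)^2(x + 4).

The rational canonical form is the block-diagonal matrix of companion matrices C(f_i):
R = [[0, 0, 0, 0], [1, 0, 0, -4], [0, 1, 0, -9], [0, 0, 1, -6]].

R = [[0, 0, 0, 0], [1, 0, 0, -4], [0, 1, 0, -9], [0, 0, 1, -6]]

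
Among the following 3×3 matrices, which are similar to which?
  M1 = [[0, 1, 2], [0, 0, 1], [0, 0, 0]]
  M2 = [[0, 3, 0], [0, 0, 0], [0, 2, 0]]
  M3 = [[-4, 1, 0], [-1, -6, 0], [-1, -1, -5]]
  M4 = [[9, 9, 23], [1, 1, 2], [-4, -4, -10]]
3 classes: {M1, M4}, {M2}, {M3}

Characteristic polynomials: χ_{M1} = x^3, χ_{M2} = x^3, χ_{M3} = (x + 5)^3, χ_{M4} = x^3.

{M1, M4}: invariant factors x^3.

{M2}: invariant factors x, x^2.

{M3}: invariant factors x + 5, (x + 5)^2.

Matrices are similar if and only if their invariant-factor lists agree; the partition into similarity classes is {M1, M4}, {M2}, {M3}.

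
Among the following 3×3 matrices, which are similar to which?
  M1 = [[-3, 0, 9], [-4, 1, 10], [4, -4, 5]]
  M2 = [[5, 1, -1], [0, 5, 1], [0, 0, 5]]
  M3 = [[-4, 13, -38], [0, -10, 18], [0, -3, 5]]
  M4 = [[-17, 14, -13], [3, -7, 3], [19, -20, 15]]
3 classes: {M1}, {M2}, {M3, M4}

Characteristic polynomials: χ_{M1} = (x - 3)^2(x + 3), χ_{M2} = (x - 5)^3, χ_{M3} = (x + 1)(x + 4)^2, χ_{M4} = (x + 1)(x + 4)^2.

{M1}: invariant factors (x - 3)^2(x + 3).

{M2}: invariant factors (x - 5)^3.

{M3, M4}: invariant factors (x + 1)(x + 4)^2.

Matrices are similar if and only if their invariant-factor lists agree; the partition into similarity classes is {M1}, {M2}, {M3, M4}.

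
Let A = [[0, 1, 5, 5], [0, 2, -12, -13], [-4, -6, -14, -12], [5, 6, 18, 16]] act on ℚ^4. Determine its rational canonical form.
The invariant factors of A (the non-unit diagonal entries of the Smith normal form of xI - A over ℚ[x]) are (x - 4)(x^3 - 3x - 3), each dividing the next. The characteristic polynomial is their product, (x - 4)(x^3 - 3x - 3).

The rational canonical form is the block-diagonal matrix of companion matrices C(f_i):
R = [[0, 0, 0, -12], [1, 0, 0, -9], [0, 1, 0, 3], [0, 0, 1, 4]].

Note the characteristic polynomial does not split into linear factors over ℚ, so A has no Jordan form over ℚ; the rational canonical form exists over any field.

R = [[0, 0, 0, -12], [1, 0, 0, -9], [0, 1, 0, 3], [0, 0, 1, 4]]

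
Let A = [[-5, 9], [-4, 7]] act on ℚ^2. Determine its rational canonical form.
R = [[0, -1], [1, 2]]

The invariant factors of A (the non-unit diagonal entries of the Smith normal form of xI - A over ℚ[x]) are (x - 1)^2, each dividing the next. The characteristic polynomial is their product, (x - 1)^2.

The rational canonical form is the block-diagonal matrix of companion matrices C(f_i):
R = [[0, -1], [1, 2]].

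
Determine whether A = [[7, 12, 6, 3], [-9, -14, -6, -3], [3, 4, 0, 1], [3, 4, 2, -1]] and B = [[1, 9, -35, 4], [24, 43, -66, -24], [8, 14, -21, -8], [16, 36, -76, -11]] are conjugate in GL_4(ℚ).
No.

trace(A) = -8 but trace(B) = 12. The trace is a similarity invariant, so A and B are not similar.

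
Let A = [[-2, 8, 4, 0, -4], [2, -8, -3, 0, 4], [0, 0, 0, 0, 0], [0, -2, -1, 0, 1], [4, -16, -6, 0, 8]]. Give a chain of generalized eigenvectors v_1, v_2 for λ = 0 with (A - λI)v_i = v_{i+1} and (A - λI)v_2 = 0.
v_1 = [[0, 0, 1, -1, 1]]^T, v_2 = [[0, 1, 0, 0, 2]]^T

We seek v_1 ∈ ker(A^2) \ ker(A), then set v_{i+1} = A v_i.

One such chain is v_1 = [[0, 0, 1, -1, 1]]^T, v_2 = [[0, 1, 0, 0, 2]]^T. Check: A v_2 = [[0, 0, 0, 0, 0]]^T = 0.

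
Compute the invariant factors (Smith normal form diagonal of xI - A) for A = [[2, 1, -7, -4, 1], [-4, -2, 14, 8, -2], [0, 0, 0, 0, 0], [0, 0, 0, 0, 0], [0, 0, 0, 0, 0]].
x, x, x, x^2

The Jordan structure of A has elementary divisors x^2, x, x, x. Arranging the block sizes at each eigenvalue in decreasing order and taking row products gives the invariant factors.

Invariant factors (smallest first, each dividing the next): x, x, x, x^2.

Check: the last factor x^2 is the minimal polynomial, and the product x^5 is the characteristic polynomial.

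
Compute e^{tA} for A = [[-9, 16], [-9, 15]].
A has Jordan form J = [[3, 1], [0, 3]] with A = PJP^{-1}, so e^{tA} = P e^{tJ} P^{-1}.

For a Jordan block J_k(λ), e^{tJ_k(λ)} = e^{λt} · (I + tN + t^2 N^2/2! + ... + t^{k-1} N^{k-1}/(k-1)!) where N is the nilpotent superdiagonal part.

Assembling the blocks and conjugating back gives the entries of e^{tA} as shown above.

e^{tA} = [[(1 - 12*t)*e^{3*t}, 16*t*e^{3*t}], [-9*t*e^{3*t}, (12*t + 1)*e^{3*t}]]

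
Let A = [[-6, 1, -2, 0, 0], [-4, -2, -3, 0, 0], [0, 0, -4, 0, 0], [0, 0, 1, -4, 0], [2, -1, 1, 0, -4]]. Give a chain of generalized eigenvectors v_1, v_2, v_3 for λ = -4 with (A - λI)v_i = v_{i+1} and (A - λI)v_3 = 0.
v_1 = [[0, 1, 1, 0, 0]]^T, v_2 = [[-1, -1, 0, 1, 0]]^T, v_3 = [[1, 2, 0, 0, -1]]^T

We seek v_1 ∈ ker((A + 4I)^3) \ ker((A + 4I)^2), then set v_{i+1} = (A + 4I) v_i.

One such chain is v_1 = [[0, 1, 1, 0, 0]]^T, v_2 = [[-1, -1, 0, 1, 0]]^T, v_3 = [[1, 2, 0, 0, -1]]^T. Check: (A + 4I) v_3 = [[0, 0, 0, 0, 0]]^T = 0.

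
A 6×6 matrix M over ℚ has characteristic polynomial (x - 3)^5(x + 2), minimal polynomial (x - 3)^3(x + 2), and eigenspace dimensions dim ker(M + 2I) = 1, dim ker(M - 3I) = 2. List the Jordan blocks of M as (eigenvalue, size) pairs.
λ = -2: algebraic multiplicity 1 (exponent in χ_M), largest block size 1 (exponent in m_M), 1 block (geometric multiplicity). This forces block sizes [1].
λ = 3: algebraic multiplicity 5 (exponent in χ_M), largest block size 3 (exponent in m_M), 2 blocks (geometric multiplicity). These force block sizes [3, 2].

Jordan blocks: (-2, 1), (3, 3), (3, 2)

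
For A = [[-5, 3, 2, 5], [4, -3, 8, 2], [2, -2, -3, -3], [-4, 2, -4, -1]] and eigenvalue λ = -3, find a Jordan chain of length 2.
v_1 = [[-2, -11, 0, 6]]^T, v_2 = [[1, 4, 0, -2]]^T

We seek v_1 ∈ ker((A + 3I)^2) \ ker(A + 3I), then set v_{i+1} = (A + 3I) v_i.

One such chain is v_1 = [[-2, -11, 0, 6]]^T, v_2 = [[1, 4, 0, -2]]^T. Check: (A + 3I) v_2 = [[0, 0, 0, 0]]^T = 0.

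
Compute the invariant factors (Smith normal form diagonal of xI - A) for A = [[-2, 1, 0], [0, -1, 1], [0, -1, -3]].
(x + 2)^3

The Jordan structure of A has elementary divisors (x + 2)^3. Arranging the block sizes at each eigenvalue in decreasing order and taking row products gives the invariant factors.

Invariant factors (smallest first, each dividing the next): (x + 2)^3.

Check: the last factor (x + 2)^3 is the minimal polynomial, and the product (x + 2)^3 is the characteristic polynomial.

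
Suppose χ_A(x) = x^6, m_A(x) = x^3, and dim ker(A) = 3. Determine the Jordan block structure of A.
Jordan blocks: (0, 3), (0, 2), (0, 1)

λ = 0: algebraic multiplicity 6 (exponent in χ_A), largest block size 3 (exponent in m_A), 3 blocks (geometric multiplicity). These force block sizes [3, 2, 1].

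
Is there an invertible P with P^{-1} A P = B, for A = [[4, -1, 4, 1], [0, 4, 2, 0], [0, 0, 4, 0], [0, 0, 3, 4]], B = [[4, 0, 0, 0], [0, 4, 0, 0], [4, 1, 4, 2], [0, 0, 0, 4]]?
No.

Both have characteristic polynomial (x - 4)^4, but the minimal polynomial of A is (x - 4)^3 while the minimal polynomial of B is (x - 4)^2. The minimal polynomial is a similarity invariant, so A and B are not similar.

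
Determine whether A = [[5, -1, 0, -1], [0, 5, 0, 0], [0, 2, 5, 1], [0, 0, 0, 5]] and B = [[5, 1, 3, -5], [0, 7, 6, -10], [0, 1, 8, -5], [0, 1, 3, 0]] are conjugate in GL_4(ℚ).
Both have characteristic polynomial (x - 5)^4 and minimal polynomial (x - 5)^2. But rank(A - 5I) = 2 for A while rank(B - 5I) = 1 for B, so the number of Jordan blocks at λ = 5 differs. A and B are not similar.

No.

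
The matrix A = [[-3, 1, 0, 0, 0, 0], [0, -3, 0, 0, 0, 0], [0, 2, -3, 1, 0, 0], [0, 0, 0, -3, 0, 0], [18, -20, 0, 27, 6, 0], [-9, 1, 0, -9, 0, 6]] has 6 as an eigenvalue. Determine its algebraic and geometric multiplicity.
The characteristic polynomial is (x - 6)^2(x + 3)^4, so the factor x - 6 appears with exponent 2: the algebraic multiplicity is 2.

rank(A - 6I) = 4, so the eigenspace has dimension 6 - 4 = 2: the geometric multiplicity is 2.

algebraic multiplicity 2, geometric multiplicity 2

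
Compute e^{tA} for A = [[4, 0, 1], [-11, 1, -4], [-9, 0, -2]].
e^{tA} = [[(3*t + 1)*e^{t}, 0, t*e^{t}], [t*(3*t - 22)*e^{t}/2, e^{t}, t*(t - 8)*e^{t}/2], [-9*t*e^{t}, 0, (1 - 3*t)*e^{t}]]

A has Jordan form J = [[1, 1, 0], [0, 1, 1], [0, 0, 1]] with A = PJP^{-1}, so e^{tA} = P e^{tJ} P^{-1}.

For a Jordan block J_k(λ), e^{tJ_k(λ)} = e^{λt} · (I + tN + t^2 N^2/2! + ... + t^{k-1} N^{k-1}/(k-1)!) where N is the nilpotent superdiagonal part.

Assembling the blocks and conjugating back gives the entries of e^{tA} as shown above.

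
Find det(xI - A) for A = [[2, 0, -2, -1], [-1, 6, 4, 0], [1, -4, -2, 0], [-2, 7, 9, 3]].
xI - A = [[x - 2, 0, 2, 1], [1, x - 6, -4, 0], [-1, 4, x + 2, 0], [2, -7, -9, x - 3]].

Expanding det(xI - A) along the first row:
det(xI - A) = + (x - 2)·det([[x - 6, -4, 0], [4, x + 2, 0], [-7, -9, x - 3]]) - (0)·det([[1, -4, 0], [-1, x + 2, 0], [2, -9, x - 3]]) + (2)·det([[1, x - 6, 0], [-1, 4, 0], [2, -7, x - 3]]) - (1)·det([[1, x - 6, -4], [-1, 4, x + 2], [2, -7, -9]]).

Evaluating gives χ_A(x) = x^4 - 9x^3 + 30x^2 - 44x + 24 = (x - 3)(x - 2)^3.

χ_A(x) = (x - 3)(x - 2)^3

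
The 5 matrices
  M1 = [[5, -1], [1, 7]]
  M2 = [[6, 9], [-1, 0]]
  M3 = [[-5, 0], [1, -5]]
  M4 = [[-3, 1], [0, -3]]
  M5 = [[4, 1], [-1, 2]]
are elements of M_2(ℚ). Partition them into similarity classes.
Characteristic polynomials: χ_{M1} = (x - 6)^2, χ_{M2} = (x - 3)^2, χ_{M3} = (x + 5)^2, χ_{M4} = (x + 3)^2, χ_{M5} = (x - 3)^2.

{M1}: invariant factors (x - 6)^2.

{M2, M5}: invariant factors (x - 3)^2.

{M3}: invariant factors (x + 5)^2.

{M4}: invariant factors (x + 3)^2.

Matrices are similar if and only if their invariant-factor lists agree; the partition into similarity classes is {M1}, {M2, M5}, {M3}, {M4}.

4 classes: {M1}, {M2, M5}, {M3}, {M4}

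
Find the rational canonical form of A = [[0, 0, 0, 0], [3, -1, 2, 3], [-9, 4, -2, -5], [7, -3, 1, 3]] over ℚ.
The invariant factors of A (the non-unit diagonal entries of the Smith normal form of xI - A over ℚ[x]) are x(x^3 - x - 1), each dividing the next. The characteristic polynomial is their product, x(x^3 - x - 1).

The rational canonical form is the block-diagonal matrix of companion matrices C(f_i):
R = [[0, 0, 0, 0], [1, 0, 0, 1], [0, 1, 0, 1], [0, 0, 1, 0]].

Note the characteristic polynomial does not split into linear factors over ℚ, so A has no Jordan form over ℚ; the rational canonical form exists over any field.

R = [[0, 0, 0, 0], [1, 0, 0, 1], [0, 1, 0, 1], [0, 0, 1, 0]]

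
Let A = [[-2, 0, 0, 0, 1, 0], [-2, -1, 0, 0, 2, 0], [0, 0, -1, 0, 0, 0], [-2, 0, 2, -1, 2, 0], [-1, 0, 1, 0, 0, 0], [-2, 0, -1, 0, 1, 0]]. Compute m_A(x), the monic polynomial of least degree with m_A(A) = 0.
The characteristic polynomial factors as x(x + 1)^5. The minimal polynomial is ∏(x - λ)^{k_λ} where k_λ is the size of the largest Jordan block at λ.

For λ = -1: rank(A + I) = 3, and the largest Jordan block has size 3 (the smallest k with rank((A + I)^k) = rank((A + I)^(k+1))).
For λ = 0: rank(A) = 5, and the largest Jordan block has size 1 (the smallest k with rank(A^k) = rank(A^(k+1))).

So m_A(x) = x(x + 1)^3.

m_A(x) = x(x + 1)^3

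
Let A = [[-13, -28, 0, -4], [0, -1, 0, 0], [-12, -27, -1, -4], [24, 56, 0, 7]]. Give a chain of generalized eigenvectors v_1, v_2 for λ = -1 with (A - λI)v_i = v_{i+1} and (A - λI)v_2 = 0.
v_1 = [[-2, 1, 0, -1]]^T, v_2 = [[0, 0, 1, 0]]^T

We seek v_1 ∈ ker((A + I)^2) \ ker(A + I), then set v_{i+1} = (A + I) v_i.

One such chain is v_1 = [[-2, 1, 0, -1]]^T, v_2 = [[0, 0, 1, 0]]^T. Check: (A + I) v_2 = [[0, 0, 0, 0]]^T = 0.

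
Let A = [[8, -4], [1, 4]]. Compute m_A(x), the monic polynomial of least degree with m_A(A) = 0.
m_A(x) = (x - 6)^2

The characteristic polynomial factors as (x - 6)^2. The minimal polynomial is ∏(x - λ)^{k_λ} where k_λ is the size of the largest Jordan block at λ.

For λ = 6: rank(A - 6I) = 1, and the largest Jordan block has size 2 (the smallest k with rank((A - 6I)^k) = rank((A - 6I)^(k+1))).

So m_A(x) = (x - 6)^2.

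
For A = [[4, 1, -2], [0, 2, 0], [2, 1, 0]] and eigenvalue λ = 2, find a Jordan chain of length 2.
v_1 = [[-1, 1, -1]]^T, v_2 = [[1, 0, 1]]^T

We seek v_1 ∈ ker((A - 2I)^2) \ ker(A - 2I), then set v_{i+1} = (A - 2I) v_i.

One such chain is v_1 = [[-1, 1, -1]]^T, v_2 = [[1, 0, 1]]^T. Check: (A - 2I) v_2 = [[0, 0, 0]]^T = 0.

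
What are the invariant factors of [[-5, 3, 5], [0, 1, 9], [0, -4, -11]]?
(x + 5)^3

The Jordan structure of A has elementary divisors (x + 5)^3. Arranging the block sizes at each eigenvalue in decreasing order and taking row products gives the invariant factors.

Invariant factors (smallest first, each dividing the next): (x + 5)^3.

Check: the last factor (x + 5)^3 is the minimal polynomial, and the product (x + 5)^3 is the characteristic polynomial.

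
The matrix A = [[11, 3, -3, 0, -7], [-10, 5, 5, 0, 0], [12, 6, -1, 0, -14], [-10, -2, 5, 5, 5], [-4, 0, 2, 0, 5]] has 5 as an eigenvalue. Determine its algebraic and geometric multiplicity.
algebraic multiplicity 5, geometric multiplicity 2

The characteristic polynomial is (x - 5)^5, so the factor x - 5 appears with exponent 5: the algebraic multiplicity is 5.

rank(A - 5I) = 3, so the eigenspace has dimension 5 - 3 = 2: the geometric multiplicity is 2.

Since 2 < 5, A is not diagonalizable.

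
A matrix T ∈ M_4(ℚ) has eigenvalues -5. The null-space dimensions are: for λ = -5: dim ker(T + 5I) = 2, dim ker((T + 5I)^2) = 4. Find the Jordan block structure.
λ = -5: successive nullity increments [2, 2] count blocks of size ≥ k; block sizes are [2, 2].

Jordan blocks: (-5, 2), (-5, 2)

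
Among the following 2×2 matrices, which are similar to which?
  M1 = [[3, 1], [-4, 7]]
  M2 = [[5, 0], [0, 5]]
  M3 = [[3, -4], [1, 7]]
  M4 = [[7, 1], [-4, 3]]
2 classes: {M1, M3, M4}, {M2}

Characteristic polynomials: χ_{M1} = (x - 5)^2, χ_{M2} = (x - 5)^2, χ_{M3} = (x - 5)^2, χ_{M4} = (x - 5)^2.

{M1, M3, M4}: invariant factors (x - 5)^2.

{M2}: invariant factors x - 5, x - 5.

Matrices are similar if and only if their invariant-factor lists agree; the partition into similarity classes is {M1, M3, M4}, {M2}.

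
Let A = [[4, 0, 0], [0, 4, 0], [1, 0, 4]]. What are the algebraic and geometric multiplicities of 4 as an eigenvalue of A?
The characteristic polynomial is (x - 4)^3, so the factor x - 4 appears with exponent 3: the algebraic multiplicity is 3.

rank(A - 4I) = 1, so the eigenspace has dimension 3 - 1 = 2: the geometric multiplicity is 2.

Since 2 < 3, A is not diagonalizable.

algebraic multiplicity 3, geometric multiplicity 2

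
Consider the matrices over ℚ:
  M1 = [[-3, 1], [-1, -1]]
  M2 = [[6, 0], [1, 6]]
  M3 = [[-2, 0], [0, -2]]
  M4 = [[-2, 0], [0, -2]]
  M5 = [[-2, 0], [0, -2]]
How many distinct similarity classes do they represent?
3 classes: {M1}, {M2}, {M3, M4, M5}

Characteristic polynomials: χ_{M1} = (x + 2)^2, χ_{M2} = (x - 6)^2, χ_{M3} = (x + 2)^2, χ_{M4} = (x + 2)^2, χ_{M5} = (x + 2)^2.

{M1}: invariant factors (x + 2)^2.

{M2}: invariant factors (x - 6)^2.

{M3, M4, M5}: invariant factors x + 2, x + 2.

Matrices are similar if and only if their invariant-factor lists agree; the partition into similarity classes is {M1}, {M2}, {M3, M4, M5}.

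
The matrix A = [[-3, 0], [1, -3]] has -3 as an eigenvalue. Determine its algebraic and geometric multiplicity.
algebraic multiplicity 2, geometric multiplicity 1

The characteristic polynomial is (x + 3)^2, so the factor x + 3 appears with exponent 2: the algebraic multiplicity is 2.

rank(A + 3I) = 1, so the eigenspace has dimension 2 - 1 = 1: the geometric multiplicity is 1.

Since 1 < 2, A is not diagonalizable.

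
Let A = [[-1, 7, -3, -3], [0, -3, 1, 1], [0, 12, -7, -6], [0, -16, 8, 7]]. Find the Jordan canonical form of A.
The characteristic polynomial is det(xI - A) = (x + 1)^4, so the eigenvalues are -1 (algebraic multiplicity 4).

For λ = -1: rank(A + I) = 2, rank((A + I)^2) = 1, rank((A + I)^3) = 0. The eigenspace has dimension 4 - 2 = 2, so there are 2 Jordan blocks; the rank sequence gives block sizes [3, 1].

Assembling the blocks gives the Jordan form J above.

J = [[-1, 1, 0, 0], [0, -1, 1, 0], [0, 0, -1, 0], [0, 0, 0, -1]]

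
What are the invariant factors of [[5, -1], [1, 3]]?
(x - 4)^2

The Jordan structure of A has elementary divisors (x - 4)^2. Arranging the block sizes at each eigenvalue in decreasing order and taking row products gives the invariant factors.

Invariant factors (smallest first, each dividing the next): (x - 4)^2.

Check: the last factor (x - 4)^2 is the minimal polynomial, and the product (x - 4)^2 is the characteristic polynomial.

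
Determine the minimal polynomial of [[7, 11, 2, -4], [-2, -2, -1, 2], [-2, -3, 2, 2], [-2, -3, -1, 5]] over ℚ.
m_A(x) = (x - 3)^3

The characteristic polynomial factors as (x - 3)^4. The minimal polynomial is ∏(x - λ)^{k_λ} where k_λ is the size of the largest Jordan block at λ.

For λ = 3: rank(A - 3I) = 2, and the largest Jordan block has size 3 (the smallest k with rank((A - 3I)^k) = rank((A - 3I)^(k+1))).

So m_A(x) = (x - 3)^3.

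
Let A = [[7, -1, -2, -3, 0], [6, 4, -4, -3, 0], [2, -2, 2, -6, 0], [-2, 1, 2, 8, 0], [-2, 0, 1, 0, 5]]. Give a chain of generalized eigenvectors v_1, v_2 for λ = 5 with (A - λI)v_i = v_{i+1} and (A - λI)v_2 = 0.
v_1 = [[0, 1, 0, 0, 0]]^T, v_2 = [[-1, -1, -2, 1, 0]]^T

We seek v_1 ∈ ker((A - 5I)^2) \ ker(A - 5I), then set v_{i+1} = (A - 5I) v_i.

One such chain is v_1 = [[0, 1, 0, 0, 0]]^T, v_2 = [[-1, -1, -2, 1, 0]]^T. Check: (A - 5I) v_2 = [[0, 0, 0, 0, 0]]^T = 0.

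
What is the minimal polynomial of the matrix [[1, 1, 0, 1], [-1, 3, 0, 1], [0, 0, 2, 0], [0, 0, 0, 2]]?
m_A(x) = (x - 2)^2

The characteristic polynomial factors as (x - 2)^4. The minimal polynomial is ∏(x - λ)^{k_λ} where k_λ is the size of the largest Jordan block at λ.

For λ = 2: rank(A - 2I) = 1, and the largest Jordan block has size 2 (the smallest k with rank((A - 2I)^k) = rank((A - 2I)^(k+1))).

So m_A(x) = (x - 2)^2.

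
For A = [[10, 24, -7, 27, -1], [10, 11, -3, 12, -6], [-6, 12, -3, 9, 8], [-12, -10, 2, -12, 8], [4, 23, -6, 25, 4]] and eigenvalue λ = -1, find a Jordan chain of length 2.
We seek v_1 ∈ ker((A + I)^2) \ ker(A + I), then set v_{i+1} = (A + I) v_i.

One such chain is v_1 = [[-1, 0, -1, 0, -1]]^T, v_2 = [[-3, -1, 0, 2, -3]]^T. Check: (A + I) v_2 = [[0, 0, 0, 0, 0]]^T = 0.

v_1 = [[-1, 0, -1, 0, -1]]^T, v_2 = [[-3, -1, 0, 2, -3]]^T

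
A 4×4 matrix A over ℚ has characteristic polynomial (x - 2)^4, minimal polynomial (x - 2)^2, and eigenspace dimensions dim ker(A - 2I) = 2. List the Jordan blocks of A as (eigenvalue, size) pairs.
λ = 2: algebraic multiplicity 4 (exponent in χ_A), largest block size 2 (exponent in m_A), 2 blocks (geometric multiplicity). These force block sizes [2, 2].

Jordan blocks: (2, 2), (2, 2)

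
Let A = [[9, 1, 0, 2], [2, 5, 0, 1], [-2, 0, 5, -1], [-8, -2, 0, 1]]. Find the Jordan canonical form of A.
The characteristic polynomial is det(xI - A) = (x - 5)^4, so the eigenvalues are 5 (algebraic multiplicity 4).

For λ = 5: rank(A - 5I) = 2, rank((A - 5I)^2) = 1, rank((A - 5I)^3) = 0. The eigenspace has dimension 4 - 2 = 2, so there are 2 Jordan blocks; the rank sequence gives block sizes [3, 1].

Assembling the blocks gives the Jordan form J above.

J = [[5, 1, 0, 0], [0, 5, 1, 0], [0, 0, 5, 0], [0, 0, 0, 5]]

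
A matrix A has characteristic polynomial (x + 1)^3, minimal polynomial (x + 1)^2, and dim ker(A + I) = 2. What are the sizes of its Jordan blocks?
λ = -1: algebraic multiplicity 3 (exponent in χ_A), largest block size 2 (exponent in m_A), 2 blocks (geometric multiplicity). These force block sizes [2, 1].

Jordan blocks: (-1, 2), (-1, 1)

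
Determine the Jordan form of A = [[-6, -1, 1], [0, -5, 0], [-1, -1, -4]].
The characteristic polynomial is det(xI - A) = (x + 5)^3, so the eigenvalues are -5 (algebraic multiplicity 3).

For λ = -5: rank(A + 5I) = 1, rank((A + 5I)^2) = 0. The eigenspace has dimension 3 - 1 = 2, so there are 2 Jordan blocks; the rank sequence gives block sizes [2, 1].

Assembling the blocks gives the Jordan form J above.

J = [[-5, 1, 0], [0, -5, 0], [0, 0, -5]]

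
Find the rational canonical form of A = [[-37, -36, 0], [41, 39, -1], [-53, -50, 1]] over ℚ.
The invariant factors of A (the non-unit diagonal entries of the Smith normal form of xI - A over ℚ[x]) are (x - 5)(x^2 + 2x - 5), each dividing the next. The characteristic polynomial is their product, (x - 5)(x^2 + 2x - 5).

The rational canonical form is the block-diagonal matrix of companion matrices C(f_i):
R = [[0, 0, -25], [1, 0, 15], [0, 1, 3]].

Note the characteristic polynomial does not split into linear factors over ℚ, so A has no Jordan form over ℚ; the rational canonical form exists over any field.

R = [[0, 0, -25], [1, 0, 15], [0, 1, 3]]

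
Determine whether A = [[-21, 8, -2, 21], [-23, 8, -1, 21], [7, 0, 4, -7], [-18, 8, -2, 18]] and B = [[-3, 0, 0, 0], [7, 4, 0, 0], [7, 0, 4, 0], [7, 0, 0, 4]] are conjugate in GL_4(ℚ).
Both have characteristic polynomial (x - 4)^3(x + 3), but the minimal polynomial of A is (x - 4)^2(x + 3) while the minimal polynomial of B is (x - 4)(x + 3). The minimal polynomial is a similarity invariant, so A and B are not similar.

No.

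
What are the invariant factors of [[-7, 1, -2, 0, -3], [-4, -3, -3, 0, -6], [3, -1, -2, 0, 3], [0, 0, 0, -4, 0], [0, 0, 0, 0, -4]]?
x + 4, x + 4, (x + 4)^3

The Jordan structure of A has elementary divisors (x + 4)^3, (x + 4), (x + 4). Arranging the block sizes at each eigenvalue in decreasing order and taking row products gives the invariant factors.

Invariant factors (smallest first, each dividing the next): x + 4, x + 4, (x + 4)^3.

Check: the last factor (x + 4)^3 is the minimal polynomial, and the product (x + 4)^5 is the characteristic polynomial.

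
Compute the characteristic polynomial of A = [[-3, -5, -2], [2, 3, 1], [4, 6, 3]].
xI - A = [[x + 3, 5, 2], [-2, x - 3, -1], [-4, -6, x - 3]].

Expanding det(xI - A) along the first row:
det(xI - A) = + (x + 3)·det([[x - 3, -1], [-6, x - 3]]) - (5)·det([[-2, -1], [-4, x - 3]]) + (2)·det([[-2, x - 3], [-4, -6]]).

Evaluating gives χ_A(x) = x^3 - 3x^2 + 3x - 1 = (x - 1)^3.

χ_A(x) = (x - 1)^3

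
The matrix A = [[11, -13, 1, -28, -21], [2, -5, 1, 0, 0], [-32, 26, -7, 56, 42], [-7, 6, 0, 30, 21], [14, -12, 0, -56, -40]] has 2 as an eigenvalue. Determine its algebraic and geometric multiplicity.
algebraic multiplicity 2, geometric multiplicity 2

The characteristic polynomial is (x - 2)^2(x + 5)^3, so the factor x - 2 appears with exponent 2: the algebraic multiplicity is 2.

rank(A - 2I) = 3, so the eigenspace has dimension 5 - 3 = 2: the geometric multiplicity is 2.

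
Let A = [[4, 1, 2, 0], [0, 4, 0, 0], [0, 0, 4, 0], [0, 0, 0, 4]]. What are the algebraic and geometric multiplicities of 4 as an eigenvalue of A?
algebraic multiplicity 4, geometric multiplicity 3

The characteristic polynomial is (x - 4)^4, so the factor x - 4 appears with exponent 4: the algebraic multiplicity is 4.

rank(A - 4I) = 1, so the eigenspace has dimension 4 - 1 = 3: the geometric multiplicity is 3.

Since 3 < 4, A is not diagonalizable.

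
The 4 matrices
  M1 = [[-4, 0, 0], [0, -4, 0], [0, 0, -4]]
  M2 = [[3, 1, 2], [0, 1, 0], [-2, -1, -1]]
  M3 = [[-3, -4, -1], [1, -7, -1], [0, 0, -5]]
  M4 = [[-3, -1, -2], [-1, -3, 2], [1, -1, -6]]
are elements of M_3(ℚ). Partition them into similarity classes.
4 classes: {M1}, {M2}, {M3}, {M4}

Characteristic polynomials: χ_{M1} = (x + 4)^3, χ_{M2} = (x - 1)^3, χ_{M3} = (x + 5)^3, χ_{M4} = (x + 4)^3.

{M1}: invariant factors x + 4, x + 4, x + 4.

{M2}: invariant factors x - 1, (x - 1)^2.

{M3}: invariant factors (x + 5)^3.

{M4}: invariant factors x + 4, (x + 4)^2.

Matrices are similar if and only if their invariant-factor lists agree; the partition into similarity classes is {M1}, {M2}, {M3}, {M4}.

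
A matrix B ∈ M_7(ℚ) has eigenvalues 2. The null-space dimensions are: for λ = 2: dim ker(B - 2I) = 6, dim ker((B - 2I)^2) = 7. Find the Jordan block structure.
Jordan blocks: (2, 2), (2, 1), (2, 1), (2, 1), (2, 1), (2, 1)

λ = 2: successive nullity increments [6, 1] count blocks of size ≥ k; block sizes are [2, 1, 1, 1, 1, 1].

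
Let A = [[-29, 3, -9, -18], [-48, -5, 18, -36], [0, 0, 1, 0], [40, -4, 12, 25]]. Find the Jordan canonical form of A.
The characteristic polynomial is det(xI - A) = (x - 1)^2(x + 5)^2, so the eigenvalues are -5 (algebraic multiplicity 2), 1 (algebraic multiplicity 2).

For λ = -5: rank(A + 5I) = 3, rank((A + 5I)^2) = 2. The eigenspace has dimension 4 - 3 = 1, so there is 1 Jordan block; the rank sequence gives block sizes [2].

For λ = 1: rank(A - I) = 2. The eigenspace has dimension 4 - 2 = 2, so there are 2 Jordan blocks; the rank sequence gives block sizes [1, 1].

Assembling the blocks gives the Jordan form J above.

J = [[-5, 1, 0, 0], [0, -5, 0, 0], [0, 0, 1, 0], [0, 0, 0, 1]]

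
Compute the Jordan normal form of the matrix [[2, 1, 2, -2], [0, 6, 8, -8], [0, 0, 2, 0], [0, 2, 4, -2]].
The characteristic polynomial is det(xI - A) = (x - 2)^4, so the eigenvalues are 2 (algebraic multiplicity 4).

For λ = 2: rank(A - 2I) = 1, rank((A - 2I)^2) = 0. The eigenspace has dimension 4 - 1 = 3, so there are 3 Jordan blocks; the rank sequence gives block sizes [2, 1, 1].

Assembling the blocks gives the Jordan form J above.

J = [[2, 1, 0, 0], [0, 2, 0, 0], [0, 0, 2, 0], [0, 0, 0, 2]]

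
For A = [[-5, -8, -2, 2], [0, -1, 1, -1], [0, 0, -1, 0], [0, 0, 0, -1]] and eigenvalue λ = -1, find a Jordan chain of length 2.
We seek v_1 ∈ ker((A + I)^2) \ ker(A + I), then set v_{i+1} = (A + I) v_i.

One such chain is v_1 = [[2, -1, 1, 0]]^T, v_2 = [[-2, 1, 0, 0]]^T. Check: (A + I) v_2 = [[0, 0, 0, 0]]^T = 0.

v_1 = [[2, -1, 1, 0]]^T, v_2 = [[-2, 1, 0, 0]]^T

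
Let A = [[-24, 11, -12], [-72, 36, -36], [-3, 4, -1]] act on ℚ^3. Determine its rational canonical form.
R = [[0, 0, -36], [1, 0, -24], [0, 1, 11]]

The invariant factors of A (the non-unit diagonal entries of the Smith normal form of xI - A over ℚ[x]) are (x - 6)^2(x + 1), each dividing the next. The characteristic polynomial is their product, (x - 6)^2(x + 1).

The rational canonical form is the block-diagonal matrix of companion matrices C(f_i):
R = [[0, 0, -36], [1, 0, -24], [0, 1, 11]].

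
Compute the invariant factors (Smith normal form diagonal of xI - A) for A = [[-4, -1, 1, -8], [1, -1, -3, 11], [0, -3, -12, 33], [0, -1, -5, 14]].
(x - 3)(x + 2)^3

The Jordan structure of A has elementary divisors (x + 2)^3, (x - 3). Arranging the block sizes at each eigenvalue in decreasing order and taking row products gives the invariant factors.

Invariant factors (smallest first, each dividing the next): (x - 3)(x + 2)^3.

Check: the last factor (x - 3)(x + 2)^3 is the minimal polynomial, and the product (x - 3)(x + 2)^3 is the characteristic polynomial.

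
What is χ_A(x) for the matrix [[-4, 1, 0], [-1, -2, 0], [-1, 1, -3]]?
χ_A(x) = (x + 3)^3

xI - A = [[x + 4, -1, 0], [1, x + 2, 0], [1, -1, x + 3]].

Expanding det(xI - A) along the first row:
det(xI - A) = + (x + 4)·det([[x + 2, 0], [-1, x + 3]]) - (-1)·det([[1, 0], [1, x + 3]]) + (0)·det([[1, x + 2], [1, -1]]).

Evaluating gives χ_A(x) = x^3 + 9x^2 + 27x + 27 = (x + 3)^3.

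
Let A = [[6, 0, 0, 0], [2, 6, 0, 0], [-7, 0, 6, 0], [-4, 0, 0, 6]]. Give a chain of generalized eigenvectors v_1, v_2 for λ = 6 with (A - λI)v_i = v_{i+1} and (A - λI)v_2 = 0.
We seek v_1 ∈ ker((A - 6I)^2) \ ker(A - 6I), then set v_{i+1} = (A - 6I) v_i.

One such chain is v_1 = [[-1, 1, -4, -2]]^T, v_2 = [[0, -2, 7, 4]]^T. Check: (A - 6I) v_2 = [[0, 0, 0, 0]]^T = 0.

v_1 = [[-1, 1, -4, -2]]^T, v_2 = [[0, -2, 7, 4]]^T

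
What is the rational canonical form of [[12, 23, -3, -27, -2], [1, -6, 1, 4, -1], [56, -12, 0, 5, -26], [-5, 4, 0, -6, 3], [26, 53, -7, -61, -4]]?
R = [[0, 0, 0, 0, 0], [1, 0, 0, 0, 0], [0, 1, 0, 0, 0], [0, 0, 1, 0, -4], [0, 0, 0, 1, -4]]

The invariant factors of A (the non-unit diagonal entries of the Smith normal form of xI - A over ℚ[x]) are x^3(x + 2)^2, each dividing the next. The characteristic polynomial is their product, x^3(x + 2)^2.

The rational canonical form is the block-diagonal matrix of companion matrices C(f_i):
R = [[0, 0, 0, 0, 0], [1, 0, 0, 0, 0], [0, 1, 0, 0, 0], [0, 0, 1, 0, -4], [0, 0, 0, 1, -4]].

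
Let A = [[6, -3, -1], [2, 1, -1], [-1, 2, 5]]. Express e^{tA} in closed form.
e^{tA} = [[(-t^2 + 4*t + 2)*e^{4*t}/2, t*(t - 6)*e^{4*t}/2, -t*e^{4*t}], [t*(4 - t)*e^{4*t}/2, (t^2 - 6*t + 2)*e^{4*t}/2, -t*e^{4*t}], [t*(t - 2)*e^{4*t}/2, t*(4 - t)*e^{4*t}/2, (t + 1)*e^{4*t}]]

A has Jordan form J = [[4, 1, 0], [0, 4, 1], [0, 0, 4]] with A = PJP^{-1}, so e^{tA} = P e^{tJ} P^{-1}.

For a Jordan block J_k(λ), e^{tJ_k(λ)} = e^{λt} · (I + tN + t^2 N^2/2! + ... + t^{k-1} N^{k-1}/(k-1)!) where N is the nilpotent superdiagonal part.

Assembling the blocks and conjugating back gives the entries of e^{tA} as shown above.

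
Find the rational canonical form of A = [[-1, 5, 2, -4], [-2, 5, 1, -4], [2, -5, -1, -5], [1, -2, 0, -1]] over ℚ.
R = [[0, 0, 0, -9], [1, 0, 0, -6], [0, 1, 0, 5], [0, 0, 1, 2]]

The invariant factors of A (the non-unit diagonal entries of the Smith normal form of xI - A over ℚ[x]) are (x^2 - x - 3)^2, each dividing the next. The characteristic polynomial is their product, (x^2 - x - 3)^2.

The rational canonical form is the block-diagonal matrix of companion matrices C(f_i):
R = [[0, 0, 0, -9], [1, 0, 0, -6], [0, 1, 0, 5], [0, 0, 1, 2]].

Note the characteristic polynomial does not split into linear factors over ℚ, so A has no Jordan form over ℚ; the rational canonical form exists over any field.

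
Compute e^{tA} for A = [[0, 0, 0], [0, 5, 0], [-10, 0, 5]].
e^{tA} = [[1, 0, 0], [0, e^{5*t}, 0], [2 - 2*e^{5*t}, 0, e^{5*t}]]

A has Jordan form J = [[0, 0, 0], [0, 5, 0], [0, 0, 5]] with A = PJP^{-1}, so e^{tA} = P e^{tJ} P^{-1}.

For a Jordan block J_k(λ), e^{tJ_k(λ)} = e^{λt} · (I + tN + t^2 N^2/2! + ... + t^{k-1} N^{k-1}/(k-1)!) where N is the nilpotent superdiagonal part.

Assembling the blocks and conjugating back gives the entries of e^{tA} as shown above.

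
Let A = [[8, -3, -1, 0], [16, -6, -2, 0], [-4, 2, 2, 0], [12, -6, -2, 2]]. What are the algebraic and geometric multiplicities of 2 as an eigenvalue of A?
The characteristic polynomial is x(x - 2)^3, so the factor x - 2 appears with exponent 3: the algebraic multiplicity is 3.

rank(A - 2I) = 2, so the eigenspace has dimension 4 - 2 = 2: the geometric multiplicity is 2.

Since 2 < 3, A is not diagonalizable.

algebraic multiplicity 3, geometric multiplicity 2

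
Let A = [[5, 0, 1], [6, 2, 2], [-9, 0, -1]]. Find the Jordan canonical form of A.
The characteristic polynomial is det(xI - A) = (x - 2)^3, so the eigenvalues are 2 (algebraic multiplicity 3).

For λ = 2: rank(A - 2I) = 1, rank((A - 2I)^2) = 0. The eigenspace has dimension 3 - 1 = 2, so there are 2 Jordan blocks; the rank sequence gives block sizes [2, 1].

Assembling the blocks gives the Jordan form J above.

J = [[2, 1, 0], [0, 2, 0], [0, 0, 2]]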